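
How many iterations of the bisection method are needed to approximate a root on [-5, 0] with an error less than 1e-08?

We need (b-a)/2^n ≤ 1e-08
(0 - (-5))/2^n ≤ 1e-08
5/2^n ≤ 1e-08
2^n ≥ 500000000
n ≥ log₂(500000000) = 28.90
n ≥ 29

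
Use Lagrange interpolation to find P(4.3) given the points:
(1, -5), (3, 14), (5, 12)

Lagrange interpolation formula:
P(x) = Σ yᵢ × Lᵢ(x)
where Lᵢ(x) = Π_{j≠i} (x - xⱼ)/(xᵢ - xⱼ)

L_0(4.3) = (4.3 - 3)/(1 - 3) × (4.3 - 5)/(1 - 5) = -0.113750
L_1(4.3) = (4.3 - 1)/(3 - 1) × (4.3 - 5)/(3 - 5) = 0.577500
L_2(4.3) = (4.3 - 1)/(5 - 1) × (4.3 - 3)/(5 - 3) = 0.536250

P(4.3) = (-5)×L_0(4.3) + 14×L_1(4.3) + 12×L_2(4.3)
P(4.3) = 15.088750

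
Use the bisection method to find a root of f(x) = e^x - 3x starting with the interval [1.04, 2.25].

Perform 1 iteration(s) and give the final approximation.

f(x) = e^x - 3x
Initial interval: [1.04, 2.25]

Iteration 1:
  c_1 = (1.040000 + 2.250000)/2 = 1.645000
  f(c_1) = f(1.645000) = 0.246010
  f(a) × f(c) < 0, new interval: [1.040000, 1.645000]

After 1 iteration(s), the approximation is c_1 = 1.645000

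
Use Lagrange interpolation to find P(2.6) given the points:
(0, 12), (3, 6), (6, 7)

Lagrange interpolation formula:
P(x) = Σ yᵢ × Lᵢ(x)
where Lᵢ(x) = Π_{j≠i} (x - xⱼ)/(xᵢ - xⱼ)

L_0(2.6) = (2.6 - 3)/(0 - 3) × (2.6 - 6)/(0 - 6) = 0.075556
L_1(2.6) = (2.6 - 0)/(3 - 0) × (2.6 - 6)/(3 - 6) = 0.982222
L_2(2.6) = (2.6 - 0)/(6 - 0) × (2.6 - 3)/(6 - 3) = -0.057778

P(2.6) = 12×L_0(2.6) + 6×L_1(2.6) + 7×L_2(2.6)
P(2.6) = 6.395556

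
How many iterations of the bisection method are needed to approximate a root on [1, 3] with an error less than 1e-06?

We need (b-a)/2^n ≤ 1e-06
(3 - 1)/2^n ≤ 1e-06
2/2^n ≤ 1e-06
2^n ≥ 2000000
n ≥ log₂(2000000) = 20.93
n ≥ 21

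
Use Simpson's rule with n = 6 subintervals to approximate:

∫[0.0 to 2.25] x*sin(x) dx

f(x) = x*sin(x)
a = 0.0, b = 2.25, n = 6
h = (b - a)/n = 0.375000

Simpson's rule: (h/3)[f(x₀) + 4f(x₁) + 2f(x₂) + ... + f(xₙ)]

x_0 = 0.0000, f(x_0) = 0.000000, coefficient = 1
x_1 = 0.3750, f(x_1) = 0.137352, coefficient = 4
x_2 = 0.7500, f(x_2) = 0.511229, coefficient = 2
x_3 = 1.1250, f(x_3) = 1.015051, coefficient = 4
x_4 = 1.5000, f(x_4) = 1.496242, coefficient = 2
x_5 = 1.8750, f(x_5) = 1.788911, coefficient = 4
x_6 = 2.2500, f(x_6) = 1.750665, coefficient = 1

I ≈ (0.375000/3) × 17.530864 = 2.191358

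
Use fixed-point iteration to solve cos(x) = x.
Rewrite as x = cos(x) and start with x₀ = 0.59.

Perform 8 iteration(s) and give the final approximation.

Equation: cos(x) = x
Fixed-point form: x = cos(x)
x₀ = 0.59

x_1 = g(0.590000) = 0.830941
x_2 = g(0.830941) = 0.674181
x_3 = g(0.674181) = 0.781218
x_4 = g(0.781218) = 0.710056
x_5 = g(0.710056) = 0.758325
x_6 = g(0.758325) = 0.725989
x_7 = g(0.725989) = 0.747843
x_8 = g(0.747843) = 0.733157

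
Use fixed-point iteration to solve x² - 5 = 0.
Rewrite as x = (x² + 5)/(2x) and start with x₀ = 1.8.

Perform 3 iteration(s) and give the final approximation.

Equation: x² - 5 = 0
Fixed-point form: x = (x² + 5)/(2x)
x₀ = 1.8

x_1 = g(1.800000) = 2.288889
x_2 = g(2.288889) = 2.236677
x_3 = g(2.236677) = 2.236068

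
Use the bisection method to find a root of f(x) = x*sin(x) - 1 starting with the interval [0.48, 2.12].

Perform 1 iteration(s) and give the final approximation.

f(x) = x*sin(x) - 1
Initial interval: [0.48, 2.12]

Iteration 1:
  c_1 = (0.480000 + 2.120000)/2 = 1.300000
  f(c_1) = f(1.300000) = 0.252626
  f(a) × f(c) < 0, new interval: [0.480000, 1.300000]

After 1 iteration(s), the approximation is c_1 = 1.300000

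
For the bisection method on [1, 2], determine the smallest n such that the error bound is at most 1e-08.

We need (b-a)/2^n ≤ 1e-08
(2 - 1)/2^n ≤ 1e-08
1/2^n ≤ 1e-08
2^n ≥ 100000000
n ≥ log₂(100000000) = 26.58
n ≥ 27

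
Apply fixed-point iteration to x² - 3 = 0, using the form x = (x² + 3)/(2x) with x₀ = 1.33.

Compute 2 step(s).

Equation: x² - 3 = 0
Fixed-point form: x = (x² + 3)/(2x)
x₀ = 1.33

x_1 = g(1.330000) = 1.792820
x_2 = g(1.792820) = 1.733081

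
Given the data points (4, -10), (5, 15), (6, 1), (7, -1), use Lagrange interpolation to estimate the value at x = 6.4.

Lagrange interpolation formula:
P(x) = Σ yᵢ × Lᵢ(x)
where Lᵢ(x) = Π_{j≠i} (x - xⱼ)/(xᵢ - xⱼ)

L_0(6.4) = (6.4 - 5)/(4 - 5) × (6.4 - 6)/(4 - 6) × (6.4 - 7)/(4 - 7) = 0.056000
L_1(6.4) = (6.4 - 4)/(5 - 4) × (6.4 - 6)/(5 - 6) × (6.4 - 7)/(5 - 7) = -0.288000
L_2(6.4) = (6.4 - 4)/(6 - 4) × (6.4 - 5)/(6 - 5) × (6.4 - 7)/(6 - 7) = 1.008000
L_3(6.4) = (6.4 - 4)/(7 - 4) × (6.4 - 5)/(7 - 5) × (6.4 - 6)/(7 - 6) = 0.224000

P(6.4) = (-10)×L_0(6.4) + 15×L_1(6.4) + 1×L_2(6.4) + (-1)×L_3(6.4)
P(6.4) = -4.096000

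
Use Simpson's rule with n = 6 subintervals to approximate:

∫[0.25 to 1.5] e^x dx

f(x) = e^x
a = 0.25, b = 1.5, n = 6
h = (b - a)/n = 0.208333

Simpson's rule: (h/3)[f(x₀) + 4f(x₁) + 2f(x₂) + ... + f(xₙ)]

x_0 = 0.2500, f(x_0) = 1.284025, coefficient = 1
x_1 = 0.4583, f(x_1) = 1.581436, coefficient = 4
x_2 = 0.6667, f(x_2) = 1.947734, coefficient = 2
x_3 = 0.8750, f(x_3) = 2.398875, coefficient = 4
x_4 = 1.0833, f(x_4) = 2.954512, coefficient = 2
x_5 = 1.2917, f(x_5) = 3.638846, coefficient = 4
x_6 = 1.5000, f(x_6) = 4.481689, coefficient = 1

I ≈ (0.208333/3) × 46.046836 = 3.197697
Exact value: 3.197664
Error: 0.000033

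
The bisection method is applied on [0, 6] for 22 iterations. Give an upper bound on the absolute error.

Bisection error bound: |error| ≤ (b-a)/2^n
|error| ≤ (6 - 0)/2^22 = 6/2^22
|error| ≤ 0.0000014305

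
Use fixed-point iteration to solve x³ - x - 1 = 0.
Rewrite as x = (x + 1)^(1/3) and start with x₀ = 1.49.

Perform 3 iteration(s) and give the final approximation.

Equation: x³ - x - 1 = 0
Fixed-point form: x = (x + 1)^(1/3)
x₀ = 1.49

x_1 = g(1.490000) = 1.355397
x_2 = g(1.355397) = 1.330520
x_3 = g(1.330520) = 1.325819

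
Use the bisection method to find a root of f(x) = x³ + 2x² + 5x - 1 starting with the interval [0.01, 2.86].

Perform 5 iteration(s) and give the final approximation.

f(x) = x³ + 2x² + 5x - 1
Initial interval: [0.01, 2.86]

Iteration 1:
  c_1 = (0.010000 + 2.860000)/2 = 1.435000
  f(c_1) = f(1.435000) = 13.248438
  f(a) × f(c) < 0, new interval: [0.010000, 1.435000]
Iteration 2:
  c_2 = (0.010000 + 1.435000)/2 = 0.722500
  f(c_2) = f(0.722500) = 4.033662
  f(a) × f(c) < 0, new interval: [0.010000, 0.722500]
Iteration 3:
  c_3 = (0.010000 + 0.722500)/2 = 0.366250
  f(c_3) = f(0.366250) = 1.148657
  f(a) × f(c) < 0, new interval: [0.010000, 0.366250]
Iteration 4:
  c_4 = (0.010000 + 0.366250)/2 = 0.188125
  f(c_4) = f(0.188125) = 0.018065
  f(a) × f(c) < 0, new interval: [0.010000, 0.188125]
Iteration 5:
  c_5 = (0.010000 + 0.188125)/2 = 0.099062
  f(c_5) = f(0.099062) = -0.484089
  f(a) × f(c) ≥ 0, new interval: [0.099062, 0.188125]

After 5 iteration(s), the approximation is c_5 = 0.099062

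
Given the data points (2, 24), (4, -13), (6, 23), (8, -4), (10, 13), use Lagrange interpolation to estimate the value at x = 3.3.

Lagrange interpolation formula:
P(x) = Σ yᵢ × Lᵢ(x)
where Lᵢ(x) = Π_{j≠i} (x - xⱼ)/(xᵢ - xⱼ)

L_0(3.3) = (3.3 - 4)/(2 - 4) × (3.3 - 6)/(2 - 6) × (3.3 - 8)/(2 - 8) × (3.3 - 10)/(2 - 10) = 0.154990
L_1(3.3) = (3.3 - 2)/(4 - 2) × (3.3 - 6)/(4 - 6) × (3.3 - 8)/(4 - 8) × (3.3 - 10)/(4 - 10) = 1.151353
L_2(3.3) = (3.3 - 2)/(6 - 2) × (3.3 - 4)/(6 - 4) × (3.3 - 8)/(6 - 8) × (3.3 - 10)/(6 - 10) = -0.447748
L_3(3.3) = (3.3 - 2)/(8 - 2) × (3.3 - 4)/(8 - 4) × (3.3 - 6)/(8 - 6) × (3.3 - 10)/(8 - 10) = 0.171478
L_4(3.3) = (3.3 - 2)/(10 - 2) × (3.3 - 4)/(10 - 4) × (3.3 - 6)/(10 - 6) × (3.3 - 8)/(10 - 8) = -0.030073

P(3.3) = 24×L_0(3.3) + (-13)×L_1(3.3) + 23×L_2(3.3) + (-4)×L_3(3.3) + 13×L_4(3.3)
P(3.3) = -22.622905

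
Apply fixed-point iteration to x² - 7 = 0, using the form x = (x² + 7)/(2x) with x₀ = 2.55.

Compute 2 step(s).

Equation: x² - 7 = 0
Fixed-point form: x = (x² + 7)/(2x)
x₀ = 2.55

x_1 = g(2.550000) = 2.647549
x_2 = g(2.647549) = 2.645752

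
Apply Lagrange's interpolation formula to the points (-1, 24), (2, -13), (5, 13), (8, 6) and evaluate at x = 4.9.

Lagrange interpolation formula:
P(x) = Σ yᵢ × Lᵢ(x)
where Lᵢ(x) = Π_{j≠i} (x - xⱼ)/(xᵢ - xⱼ)

L_0(4.9) = (4.9 - 2)/(-1 - 2) × (4.9 - 5)/(-1 - 5) × (4.9 - 8)/(-1 - 8) = -0.005549
L_1(4.9) = (4.9 - (-1))/(2 - (-1)) × (4.9 - 5)/(2 - 5) × (4.9 - 8)/(2 - 8) = 0.033870
L_2(4.9) = (4.9 - (-1))/(5 - (-1)) × (4.9 - 2)/(5 - 2) × (4.9 - 8)/(5 - 8) = 0.982241
L_3(4.9) = (4.9 - (-1))/(8 - (-1)) × (4.9 - 2)/(8 - 2) × (4.9 - 5)/(8 - 5) = -0.010562

P(4.9) = 24×L_0(4.9) + (-13)×L_1(4.9) + 13×L_2(4.9) + 6×L_3(4.9)
P(4.9) = 12.132259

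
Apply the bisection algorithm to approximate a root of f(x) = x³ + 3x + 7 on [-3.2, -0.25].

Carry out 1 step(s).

f(x) = x³ + 3x + 7
Initial interval: [-3.2, -0.25]

Iteration 1:
  c_1 = (-3.200000 + (-0.250000))/2 = -1.725000
  f(c_1) = f(-1.725000) = -3.307953
  f(a) × f(c) ≥ 0, new interval: [-1.725000, -0.250000]

After 1 iteration(s), the approximation is c_1 = -1.725000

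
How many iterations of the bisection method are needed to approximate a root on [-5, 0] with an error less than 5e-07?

We need (b-a)/2^n ≤ 5e-07
(0 - (-5))/2^n ≤ 5e-07
5/2^n ≤ 5e-07
2^n ≥ 10000000
n ≥ log₂(10000000) = 23.25
n ≥ 24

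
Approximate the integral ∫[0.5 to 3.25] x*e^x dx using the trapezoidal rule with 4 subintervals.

f(x) = x*e^x
a = 0.5, b = 3.25, n = 4
h = (b - a)/n = 0.687500

Trapezoidal rule: (h/2)[f(x₀) + 2f(x₁) + 2f(x₂) + ... + f(xₙ)]

x_0 = 0.5000, f(x_0) = 0.824361, coefficient = 1
x_1 = 1.1875, f(x_1) = 3.893663, coefficient = 2
x_2 = 1.8750, f(x_2) = 12.226536, coefficient = 2
x_3 = 2.5625, f(x_3) = 33.231006, coefficient = 2
x_4 = 3.2500, f(x_4) = 83.818605, coefficient = 1

I ≈ (0.687500/2) × 183.345374 = 63.024972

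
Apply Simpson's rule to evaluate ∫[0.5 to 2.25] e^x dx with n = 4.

f(x) = e^x
a = 0.5, b = 2.25, n = 4
h = (b - a)/n = 0.437500

Simpson's rule: (h/3)[f(x₀) + 4f(x₁) + 2f(x₂) + ... + f(xₙ)]

x_0 = 0.5000, f(x_0) = 1.648721, coefficient = 1
x_1 = 0.9375, f(x_1) = 2.553589, coefficient = 4
x_2 = 1.3750, f(x_2) = 3.955077, coefficient = 2
x_3 = 1.8125, f(x_3) = 6.125743, coefficient = 4
x_4 = 2.2500, f(x_4) = 9.487736, coefficient = 1

I ≈ (0.437500/3) × 53.763939 = 7.840574
Exact value: 7.839015
Error: 0.001560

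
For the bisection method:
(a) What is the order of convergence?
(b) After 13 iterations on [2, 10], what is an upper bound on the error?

(a) Bisection has linear (order 1) convergence; the error is halved each step.

(b) Error bound = (b-a)/2^n = (10 - 2)/2^{13}
    = 8/2^{13}

(a) 1 (linear); (b) error ≤ 9.77e-04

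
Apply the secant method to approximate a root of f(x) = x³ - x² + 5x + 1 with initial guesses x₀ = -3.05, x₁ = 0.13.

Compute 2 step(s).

f(x) = x³ - x² + 5x + 1
x₀ = -3.05, x₁ = 0.13

Secant formula: x_{n+1} = x_n - f(x_n)(x_n - x_{n-1})/(f(x_n) - f(x_{n-1}))

Iteration 1:
  f(-3.050000) = -51.925125
  f(0.130000) = 1.635297
  x_2 = 0.130000 - 1.635297×(0.130000 - (-3.050000))/(1.635297 - (-51.925125))
       = 0.032909
Iteration 2:
  f(0.130000) = 1.635297
  f(0.032909) = 1.163497
  x_3 = 0.032909 - 1.163497×(0.032909 - 0.130000)/(1.163497 - 1.635297)
       = -0.206526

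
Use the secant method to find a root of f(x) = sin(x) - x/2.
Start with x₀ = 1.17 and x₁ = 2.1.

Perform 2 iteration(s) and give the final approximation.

f(x) = sin(x) - x/2
x₀ = 1.17, x₁ = 2.1

Secant formula: x_{n+1} = x_n - f(x_n)(x_n - x_{n-1})/(f(x_n) - f(x_{n-1}))

Iteration 1:
  f(1.170000) = 0.335751
  f(2.100000) = -0.186791
  x_2 = 2.100000 - (-0.186791)×(2.100000 - 1.170000)/(-0.186791 - 0.335751)
       = 1.767557
Iteration 2:
  f(2.100000) = -0.186791
  f(1.767557) = 0.096927
  x_3 = 1.767557 - 0.096927×(1.767557 - 2.100000)/(0.096927 - (-0.186791))
       = 1.881130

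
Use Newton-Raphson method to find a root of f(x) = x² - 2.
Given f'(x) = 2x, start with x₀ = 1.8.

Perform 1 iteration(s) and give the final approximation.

f(x) = x² - 2
f'(x) = 2x
x₀ = 1.8

Newton-Raphson formula: x_{n+1} = x_n - f(x_n)/f'(x_n)

Iteration 1:
  f(1.800000) = 1.240000
  f'(1.800000) = 3.600000
  x_1 = 1.800000 - 1.240000/3.600000 = 1.455556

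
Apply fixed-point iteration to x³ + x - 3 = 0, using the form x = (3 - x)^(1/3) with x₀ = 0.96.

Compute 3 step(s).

Equation: x³ + x - 3 = 0
Fixed-point form: x = (3 - x)^(1/3)
x₀ = 0.96

x_1 = g(0.960000) = 1.268265
x_2 = g(1.268265) = 1.200864
x_3 = g(1.200864) = 1.216246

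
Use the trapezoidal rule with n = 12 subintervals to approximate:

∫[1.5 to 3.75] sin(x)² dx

f(x) = sin(x)²
a = 1.5, b = 3.75, n = 12
h = (b - a)/n = 0.187500

Trapezoidal rule: (h/2)[f(x₀) + 2f(x₁) + 2f(x₂) + ... + f(xₙ)]

x_0 = 1.5000, f(x_0) = 0.994996, coefficient = 1
x_1 = 1.6875, f(x_1) = 0.986442, coefficient = 2
x_2 = 1.8750, f(x_2) = 0.910280, coefficient = 2
x_3 = 2.0625, f(x_3) = 0.777095, coefficient = 2
x_4 = 2.2500, f(x_4) = 0.605398, coefficient = 2
x_5 = 2.4375, f(x_5) = 0.419052, coefficient = 2
x_6 = 2.6250, f(x_6) = 0.243957, coefficient = 2
x_7 = 2.8125, f(x_7) = 0.104448, coefficient = 2
x_8 = 3.0000, f(x_8) = 0.019915, coefficient = 2
x_9 = 3.1875, f(x_9) = 0.002106, coefficient = 2
x_10 = 3.3750, f(x_10) = 0.053497, coefficient = 2
x_11 = 3.5625, f(x_11) = 0.166945, coefficient = 2
x_12 = 3.7500, f(x_12) = 0.326682, coefficient = 1

I ≈ (0.187500/2) × 9.899948 = 0.928120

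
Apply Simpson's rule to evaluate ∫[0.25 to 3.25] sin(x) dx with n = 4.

f(x) = sin(x)
a = 0.25, b = 3.25, n = 4
h = (b - a)/n = 0.750000

Simpson's rule: (h/3)[f(x₀) + 4f(x₁) + 2f(x₂) + ... + f(xₙ)]

x_0 = 0.2500, f(x_0) = 0.247404, coefficient = 1
x_1 = 1.0000, f(x_1) = 0.841471, coefficient = 4
x_2 = 1.7500, f(x_2) = 0.983986, coefficient = 2
x_3 = 2.5000, f(x_3) = 0.598472, coefficient = 4
x_4 = 3.2500, f(x_4) = -0.108195, coefficient = 1

I ≈ (0.750000/3) × 7.866953 = 1.966738
Exact value: 1.963042
Error: 0.003696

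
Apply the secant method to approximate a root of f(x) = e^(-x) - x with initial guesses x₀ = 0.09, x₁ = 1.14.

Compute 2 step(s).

f(x) = e^(-x) - x
x₀ = 0.09, x₁ = 1.14

Secant formula: x_{n+1} = x_n - f(x_n)(x_n - x_{n-1})/(f(x_n) - f(x_{n-1}))

Iteration 1:
  f(0.090000) = 0.823931
  f(1.140000) = -0.820181
  x_2 = 1.140000 - (-0.820181)×(1.140000 - 0.090000)/(-0.820181 - 0.823931)
       = 0.616198
Iteration 2:
  f(1.140000) = -0.820181
  f(0.616198) = -0.076204
  x_3 = 0.616198 - (-0.076204)×(0.616198 - 1.140000)/(-0.076204 - (-0.820181))
       = 0.562546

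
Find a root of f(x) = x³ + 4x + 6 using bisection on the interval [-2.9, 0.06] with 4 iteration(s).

f(x) = x³ + 4x + 6
Initial interval: [-2.9, 0.06]

Iteration 1:
  c_1 = (-2.900000 + 0.060000)/2 = -1.420000
  f(c_1) = f(-1.420000) = -2.543288
  f(a) × f(c) ≥ 0, new interval: [-1.420000, 0.060000]
Iteration 2:
  c_2 = (-1.420000 + 0.060000)/2 = -0.680000
  f(c_2) = f(-0.680000) = 2.965568
  f(a) × f(c) < 0, new interval: [-1.420000, -0.680000]
Iteration 3:
  c_3 = (-1.420000 + (-0.680000))/2 = -1.050000
  f(c_3) = f(-1.050000) = 0.642375
  f(a) × f(c) < 0, new interval: [-1.420000, -1.050000]
Iteration 4:
  c_4 = (-1.420000 + (-1.050000))/2 = -1.235000
  f(c_4) = f(-1.235000) = -0.823653
  f(a) × f(c) ≥ 0, new interval: [-1.235000, -1.050000]

After 4 iteration(s), the approximation is c_4 = -1.235000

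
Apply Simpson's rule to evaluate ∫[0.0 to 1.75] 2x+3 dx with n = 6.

f(x) = 2x+3
a = 0.0, b = 1.75, n = 6
h = (b - a)/n = 0.291667

Simpson's rule: (h/3)[f(x₀) + 4f(x₁) + 2f(x₂) + ... + f(xₙ)]

x_0 = 0.0000, f(x_0) = 3.000000, coefficient = 1
x_1 = 0.2917, f(x_1) = 3.583333, coefficient = 4
x_2 = 0.5833, f(x_2) = 4.166667, coefficient = 2
x_3 = 0.8750, f(x_3) = 4.750000, coefficient = 4
x_4 = 1.1667, f(x_4) = 5.333333, coefficient = 2
x_5 = 1.4583, f(x_5) = 5.916667, coefficient = 4
x_6 = 1.7500, f(x_6) = 6.500000, coefficient = 1

I ≈ (0.291667/3) × 85.500000 = 8.312500
Exact value: 8.312500
Error: 0.000000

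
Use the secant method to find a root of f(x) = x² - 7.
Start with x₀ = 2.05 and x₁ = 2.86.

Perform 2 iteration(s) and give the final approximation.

f(x) = x² - 7
x₀ = 2.05, x₁ = 2.86

Secant formula: x_{n+1} = x_n - f(x_n)(x_n - x_{n-1})/(f(x_n) - f(x_{n-1}))

Iteration 1:
  f(2.050000) = -2.797500
  f(2.860000) = 1.179600
  x_2 = 2.860000 - 1.179600×(2.860000 - 2.050000)/(1.179600 - (-2.797500))
       = 2.619756
Iteration 2:
  f(2.860000) = 1.179600
  f(2.619756) = -0.136881
  x_3 = 2.619756 - (-0.136881)×(2.619756 - 2.860000)/(-0.136881 - 1.179600)
       = 2.644735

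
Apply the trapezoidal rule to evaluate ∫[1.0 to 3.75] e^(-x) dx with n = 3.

f(x) = e^(-x)
a = 1.0, b = 3.75, n = 3
h = (b - a)/n = 0.916667

Trapezoidal rule: (h/2)[f(x₀) + 2f(x₁) + 2f(x₂) + ... + f(xₙ)]

x_0 = 1.0000, f(x_0) = 0.367879, coefficient = 1
x_1 = 1.9167, f(x_1) = 0.147096, coefficient = 2
x_2 = 2.8333, f(x_2) = 0.058816, coefficient = 2
x_3 = 3.7500, f(x_3) = 0.023518, coefficient = 1

I ≈ (0.916667/2) × 0.803223 = 0.368144
Exact value: 0.344362
Error: 0.023782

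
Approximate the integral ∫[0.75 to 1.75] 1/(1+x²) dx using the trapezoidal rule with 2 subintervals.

f(x) = 1/(1+x²)
a = 0.75, b = 1.75, n = 2
h = (b - a)/n = 0.500000

Trapezoidal rule: (h/2)[f(x₀) + 2f(x₁) + 2f(x₂) + ... + f(xₙ)]

x_0 = 0.7500, f(x_0) = 0.640000, coefficient = 1
x_1 = 1.2500, f(x_1) = 0.390244, coefficient = 2
x_2 = 1.7500, f(x_2) = 0.246154, coefficient = 1

I ≈ (0.500000/2) × 1.666642 = 0.416660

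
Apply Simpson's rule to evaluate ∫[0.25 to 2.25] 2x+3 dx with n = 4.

f(x) = 2x+3
a = 0.25, b = 2.25, n = 4
h = (b - a)/n = 0.500000

Simpson's rule: (h/3)[f(x₀) + 4f(x₁) + 2f(x₂) + ... + f(xₙ)]

x_0 = 0.2500, f(x_0) = 3.500000, coefficient = 1
x_1 = 0.7500, f(x_1) = 4.500000, coefficient = 4
x_2 = 1.2500, f(x_2) = 5.500000, coefficient = 2
x_3 = 1.7500, f(x_3) = 6.500000, coefficient = 4
x_4 = 2.2500, f(x_4) = 7.500000, coefficient = 1

I ≈ (0.500000/3) × 66.000000 = 11.000000
Exact value: 11.000000
Error: 0.000000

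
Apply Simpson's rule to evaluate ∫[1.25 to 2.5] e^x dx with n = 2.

f(x) = e^x
a = 1.25, b = 2.5, n = 2
h = (b - a)/n = 0.625000

Simpson's rule: (h/3)[f(x₀) + 4f(x₁) + 2f(x₂) + ... + f(xₙ)]

x_0 = 1.2500, f(x_0) = 3.490343, coefficient = 1
x_1 = 1.8750, f(x_1) = 6.520819, coefficient = 4
x_2 = 2.5000, f(x_2) = 12.182494, coefficient = 1

I ≈ (0.625000/3) × 41.756113 = 8.699190
Exact value: 8.692151
Error: 0.007039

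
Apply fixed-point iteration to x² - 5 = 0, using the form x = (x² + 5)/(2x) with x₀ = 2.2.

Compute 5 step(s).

Equation: x² - 5 = 0
Fixed-point form: x = (x² + 5)/(2x)
x₀ = 2.2

x_1 = g(2.200000) = 2.236364
x_2 = g(2.236364) = 2.236068
x_3 = g(2.236068) = 2.236068
x_4 = g(2.236068) = 2.236068
x_5 = g(2.236068) = 2.236068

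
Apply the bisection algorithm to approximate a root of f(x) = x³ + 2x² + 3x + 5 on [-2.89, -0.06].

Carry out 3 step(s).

f(x) = x³ + 2x² + 3x + 5
Initial interval: [-2.89, -0.06]

Iteration 1:
  c_1 = (-2.890000 + (-0.060000))/2 = -1.475000
  f(c_1) = f(-1.475000) = 1.717203
  f(a) × f(c) < 0, new interval: [-2.890000, -1.475000]
Iteration 2:
  c_2 = (-2.890000 + (-1.475000))/2 = -2.182500
  f(c_2) = f(-2.182500) = -2.416803
  f(a) × f(c) ≥ 0, new interval: [-2.182500, -1.475000]
Iteration 3:
  c_3 = (-2.182500 + (-1.475000))/2 = -1.828750
  f(c_3) = f(-1.828750) = 0.086466
  f(a) × f(c) < 0, new interval: [-2.182500, -1.828750]

After 3 iteration(s), the approximation is c_3 = -1.828750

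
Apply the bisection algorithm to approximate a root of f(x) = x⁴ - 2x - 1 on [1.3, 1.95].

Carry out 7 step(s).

f(x) = x⁴ - 2x - 1
Initial interval: [1.3, 1.95]

Iteration 1:
  c_1 = (1.300000 + 1.950000)/2 = 1.625000
  f(c_1) = f(1.625000) = 2.722900
  f(a) × f(c) < 0, new interval: [1.300000, 1.625000]
Iteration 2:
  c_2 = (1.300000 + 1.625000)/2 = 1.462500
  f(c_2) = f(1.462500) = 0.649920
  f(a) × f(c) < 0, new interval: [1.300000, 1.462500]
Iteration 3:
  c_3 = (1.300000 + 1.462500)/2 = 1.381250
  f(c_3) = f(1.381250) = -0.122602
  f(a) × f(c) ≥ 0, new interval: [1.381250, 1.462500]
Iteration 4:
  c_4 = (1.381250 + 1.462500)/2 = 1.421875
  f(c_4) = f(1.421875) = 0.243636
  f(a) × f(c) < 0, new interval: [1.381250, 1.421875]
Iteration 5:
  c_5 = (1.381250 + 1.421875)/2 = 1.401563
  f(c_5) = f(1.401563) = 0.055654
  f(a) × f(c) < 0, new interval: [1.381250, 1.401563]
Iteration 6:
  c_6 = (1.381250 + 1.401563)/2 = 1.391406
  f(c_6) = f(1.391406) = -0.034673
  f(a) × f(c) ≥ 0, new interval: [1.391406, 1.401563]
Iteration 7:
  c_7 = (1.391406 + 1.401563)/2 = 1.396484
  f(c_7) = f(1.396484) = 0.010189
  f(a) × f(c) < 0, new interval: [1.391406, 1.396484]

After 7 iteration(s), the approximation is c_7 = 1.396484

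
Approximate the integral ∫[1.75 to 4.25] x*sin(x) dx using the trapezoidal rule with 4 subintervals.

f(x) = x*sin(x)
a = 1.75, b = 4.25, n = 4
h = (b - a)/n = 0.625000

Trapezoidal rule: (h/2)[f(x₀) + 2f(x₁) + 2f(x₂) + ... + f(xₙ)]

x_0 = 1.7500, f(x_0) = 1.721975, coefficient = 1
x_1 = 2.3750, f(x_1) = 1.647502, coefficient = 2
x_2 = 3.0000, f(x_2) = 0.423360, coefficient = 2
x_3 = 3.6250, f(x_3) = -1.684896, coefficient = 2
x_4 = 4.2500, f(x_4) = -3.803705, coefficient = 1

I ≈ (0.625000/2) × -1.309797 = -0.409311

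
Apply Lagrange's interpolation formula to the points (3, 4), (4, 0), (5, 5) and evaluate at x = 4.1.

Lagrange interpolation formula:
P(x) = Σ yᵢ × Lᵢ(x)
where Lᵢ(x) = Π_{j≠i} (x - xⱼ)/(xᵢ - xⱼ)

L_0(4.1) = (4.1 - 4)/(3 - 4) × (4.1 - 5)/(3 - 5) = -0.045000
L_1(4.1) = (4.1 - 3)/(4 - 3) × (4.1 - 5)/(4 - 5) = 0.990000
L_2(4.1) = (4.1 - 3)/(5 - 3) × (4.1 - 4)/(5 - 4) = 0.055000

P(4.1) = 4×L_0(4.1) + 0×L_1(4.1) + 5×L_2(4.1)
P(4.1) = 0.095000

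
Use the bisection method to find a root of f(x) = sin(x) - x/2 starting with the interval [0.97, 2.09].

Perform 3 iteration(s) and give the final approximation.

f(x) = sin(x) - x/2
Initial interval: [0.97, 2.09]

Iteration 1:
  c_1 = (0.970000 + 2.090000)/2 = 1.530000
  f(c_1) = f(1.530000) = 0.234168
  f(a) × f(c) ≥ 0, new interval: [1.530000, 2.090000]
Iteration 2:
  c_2 = (1.530000 + 2.090000)/2 = 1.810000
  f(c_2) = f(1.810000) = 0.066527
  f(a) × f(c) ≥ 0, new interval: [1.810000, 2.090000]
Iteration 3:
  c_3 = (1.810000 + 2.090000)/2 = 1.950000
  f(c_3) = f(1.950000) = -0.046040
  f(a) × f(c) < 0, new interval: [1.810000, 1.950000]

After 3 iteration(s), the approximation is c_3 = 1.950000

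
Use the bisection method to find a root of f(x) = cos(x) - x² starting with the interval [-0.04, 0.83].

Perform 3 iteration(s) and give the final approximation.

f(x) = cos(x) - x²
Initial interval: [-0.04, 0.83]

Iteration 1:
  c_1 = (-0.040000 + 0.830000)/2 = 0.395000
  f(c_1) = f(0.395000) = 0.766972
  f(a) × f(c) ≥ 0, new interval: [0.395000, 0.830000]
Iteration 2:
  c_2 = (0.395000 + 0.830000)/2 = 0.612500
  f(c_2) = f(0.612500) = 0.443057
  f(a) × f(c) ≥ 0, new interval: [0.612500, 0.830000]
Iteration 3:
  c_3 = (0.612500 + 0.830000)/2 = 0.721250
  f(c_3) = f(0.721250) = 0.230779
  f(a) × f(c) ≥ 0, new interval: [0.721250, 0.830000]

After 3 iteration(s), the approximation is c_3 = 0.721250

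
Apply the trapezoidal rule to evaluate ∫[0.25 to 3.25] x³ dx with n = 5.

f(x) = x³
a = 0.25, b = 3.25, n = 5
h = (b - a)/n = 0.600000

Trapezoidal rule: (h/2)[f(x₀) + 2f(x₁) + 2f(x₂) + ... + f(xₙ)]

x_0 = 0.2500, f(x_0) = 0.015625, coefficient = 1
x_1 = 0.8500, f(x_1) = 0.614125, coefficient = 2
x_2 = 1.4500, f(x_2) = 3.048625, coefficient = 2
x_3 = 2.0500, f(x_3) = 8.615125, coefficient = 2
x_4 = 2.6500, f(x_4) = 18.609625, coefficient = 2
x_5 = 3.2500, f(x_5) = 34.328125, coefficient = 1

I ≈ (0.600000/2) × 96.118750 = 28.835625
Exact value: 27.890625
Error: 0.945000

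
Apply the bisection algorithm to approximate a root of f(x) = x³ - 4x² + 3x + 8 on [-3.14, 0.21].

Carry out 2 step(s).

f(x) = x³ - 4x² + 3x + 8
Initial interval: [-3.14, 0.21]

Iteration 1:
  c_1 = (-3.140000 + 0.210000)/2 = -1.465000
  f(c_1) = f(-1.465000) = -8.124120
  f(a) × f(c) ≥ 0, new interval: [-1.465000, 0.210000]
Iteration 2:
  c_2 = (-1.465000 + 0.210000)/2 = -0.627500
  f(c_2) = f(-0.627500) = 4.295393
  f(a) × f(c) < 0, new interval: [-1.465000, -0.627500]

After 2 iteration(s), the approximation is c_2 = -0.627500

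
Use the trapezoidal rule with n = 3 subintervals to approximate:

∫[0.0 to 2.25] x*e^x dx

f(x) = x*e^x
a = 0.0, b = 2.25, n = 3
h = (b - a)/n = 0.750000

Trapezoidal rule: (h/2)[f(x₀) + 2f(x₁) + 2f(x₂) + ... + f(xₙ)]

x_0 = 0.0000, f(x_0) = 0.000000, coefficient = 1
x_1 = 0.7500, f(x_1) = 1.587750, coefficient = 2
x_2 = 1.5000, f(x_2) = 6.722534, coefficient = 2
x_3 = 2.2500, f(x_3) = 21.347406, coefficient = 1

I ≈ (0.750000/2) × 37.967973 = 14.237990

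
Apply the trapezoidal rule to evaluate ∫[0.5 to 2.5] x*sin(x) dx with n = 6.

f(x) = x*sin(x)
a = 0.5, b = 2.5, n = 6
h = (b - a)/n = 0.333333

Trapezoidal rule: (h/2)[f(x₀) + 2f(x₁) + 2f(x₂) + ... + f(xₙ)]

x_0 = 0.5000, f(x_0) = 0.239713, coefficient = 1
x_1 = 0.8333, f(x_1) = 0.616814, coefficient = 2
x_2 = 1.1667, f(x_2) = 1.072686, coefficient = 2
x_3 = 1.5000, f(x_3) = 1.496242, coefficient = 2
x_4 = 1.8333, f(x_4) = 1.770514, coefficient = 2
x_5 = 2.1667, f(x_5) = 1.793264, coefficient = 2
x_6 = 2.5000, f(x_6) = 1.496180, coefficient = 1

I ≈ (0.333333/2) × 15.234933 = 2.539156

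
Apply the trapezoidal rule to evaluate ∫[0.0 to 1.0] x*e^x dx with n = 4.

f(x) = x*e^x
a = 0.0, b = 1.0, n = 4
h = (b - a)/n = 0.250000

Trapezoidal rule: (h/2)[f(x₀) + 2f(x₁) + 2f(x₂) + ... + f(xₙ)]

x_0 = 0.0000, f(x_0) = 0.000000, coefficient = 1
x_1 = 0.2500, f(x_1) = 0.321006, coefficient = 2
x_2 = 0.5000, f(x_2) = 0.824361, coefficient = 2
x_3 = 0.7500, f(x_3) = 1.587750, coefficient = 2
x_4 = 1.0000, f(x_4) = 2.718282, coefficient = 1

I ≈ (0.250000/2) × 8.184516 = 1.023064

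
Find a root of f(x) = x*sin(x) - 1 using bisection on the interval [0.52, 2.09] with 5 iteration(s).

f(x) = x*sin(x) - 1
Initial interval: [0.52, 2.09]

Iteration 1:
  c_1 = (0.520000 + 2.090000)/2 = 1.305000
  f(c_1) = f(1.305000) = 0.259173
  f(a) × f(c) < 0, new interval: [0.520000, 1.305000]
Iteration 2:
  c_2 = (0.520000 + 1.305000)/2 = 0.912500
  f(c_2) = f(0.912500) = -0.278180
  f(a) × f(c) ≥ 0, new interval: [0.912500, 1.305000]
Iteration 3:
  c_3 = (0.912500 + 1.305000)/2 = 1.108750
  f(c_3) = f(1.108750) = -0.007511
  f(a) × f(c) ≥ 0, new interval: [1.108750, 1.305000]
Iteration 4:
  c_4 = (1.108750 + 1.305000)/2 = 1.206875
  f(c_4) = f(1.206875) = 0.127835
  f(a) × f(c) < 0, new interval: [1.108750, 1.206875]
Iteration 5:
  c_5 = (1.108750 + 1.206875)/2 = 1.157812
  f(c_5) = f(1.157812) = 0.060472
  f(a) × f(c) < 0, new interval: [1.108750, 1.157812]

After 5 iteration(s), the approximation is c_5 = 1.157812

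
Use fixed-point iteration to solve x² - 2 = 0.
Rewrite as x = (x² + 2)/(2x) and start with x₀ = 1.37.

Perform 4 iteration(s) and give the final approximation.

Equation: x² - 2 = 0
Fixed-point form: x = (x² + 2)/(2x)
x₀ = 1.37

x_1 = g(1.370000) = 1.414927
x_2 = g(1.414927) = 1.414214
x_3 = g(1.414214) = 1.414214
x_4 = g(1.414214) = 1.414214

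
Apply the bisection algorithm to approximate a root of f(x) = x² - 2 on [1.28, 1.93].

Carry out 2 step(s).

f(x) = x² - 2
Initial interval: [1.28, 1.93]

Iteration 1:
  c_1 = (1.280000 + 1.930000)/2 = 1.605000
  f(c_1) = f(1.605000) = 0.576025
  f(a) × f(c) < 0, new interval: [1.280000, 1.605000]
Iteration 2:
  c_2 = (1.280000 + 1.605000)/2 = 1.442500
  f(c_2) = f(1.442500) = 0.080806
  f(a) × f(c) < 0, new interval: [1.280000, 1.442500]

After 2 iteration(s), the approximation is c_2 = 1.442500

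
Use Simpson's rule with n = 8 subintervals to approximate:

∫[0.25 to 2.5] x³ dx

f(x) = x³
a = 0.25, b = 2.5, n = 8
h = (b - a)/n = 0.281250

Simpson's rule: (h/3)[f(x₀) + 4f(x₁) + 2f(x₂) + ... + f(xₙ)]

x_0 = 0.2500, f(x_0) = 0.015625, coefficient = 1
x_1 = 0.5312, f(x_1) = 0.149933, coefficient = 4
x_2 = 0.8125, f(x_2) = 0.536377, coefficient = 2
x_3 = 1.0938, f(x_3) = 1.308441, coefficient = 4
x_4 = 1.3750, f(x_4) = 2.599609, coefficient = 2
x_5 = 1.6562, f(x_5) = 4.543365, coefficient = 4
x_6 = 1.9375, f(x_6) = 7.273193, coefficient = 2
x_7 = 2.2188, f(x_7) = 10.922577, coefficient = 4
x_8 = 2.5000, f(x_8) = 15.625000, coefficient = 1

I ≈ (0.281250/3) × 104.156250 = 9.764648
Exact value: 9.764648
Error: 0.000000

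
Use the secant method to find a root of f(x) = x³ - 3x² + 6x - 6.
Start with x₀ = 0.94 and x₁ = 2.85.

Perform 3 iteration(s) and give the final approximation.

f(x) = x³ - 3x² + 6x - 6
x₀ = 0.94, x₁ = 2.85

Secant formula: x_{n+1} = x_n - f(x_n)(x_n - x_{n-1})/(f(x_n) - f(x_{n-1}))

Iteration 1:
  f(0.940000) = -2.180216
  f(2.850000) = 9.881625
  x_2 = 2.850000 - 9.881625×(2.850000 - 0.940000)/(9.881625 - (-2.180216))
       = 1.285239
Iteration 2:
  f(2.850000) = 9.881625
  f(1.285239) = -1.121077
  x_3 = 1.285239 - (-1.121077)×(1.285239 - 2.850000)/(-1.121077 - 9.881625)
       = 1.444674
Iteration 3:
  f(1.285239) = -1.121077
  f(1.444674) = -0.578051
  x_4 = 1.444674 - (-0.578051)×(1.444674 - 1.285239)/(-0.578051 - (-1.121077))
       = 1.614393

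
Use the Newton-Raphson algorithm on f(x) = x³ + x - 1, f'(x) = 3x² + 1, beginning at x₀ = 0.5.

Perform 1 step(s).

f(x) = x³ + x - 1
f'(x) = 3x² + 1
x₀ = 0.5

Newton-Raphson formula: x_{n+1} = x_n - f(x_n)/f'(x_n)

Iteration 1:
  f(0.500000) = -0.375000
  f'(0.500000) = 1.750000
  x_1 = 0.500000 - (-0.375000)/1.750000 = 0.714286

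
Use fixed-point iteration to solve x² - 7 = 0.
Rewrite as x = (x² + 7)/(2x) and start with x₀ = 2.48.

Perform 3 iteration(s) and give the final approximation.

Equation: x² - 7 = 0
Fixed-point form: x = (x² + 7)/(2x)
x₀ = 2.48

x_1 = g(2.480000) = 2.651290
x_2 = g(2.651290) = 2.645757
x_3 = g(2.645757) = 2.645751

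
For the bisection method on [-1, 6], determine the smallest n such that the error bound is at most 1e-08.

We need (b-a)/2^n ≤ 1e-08
(6 - (-1))/2^n ≤ 1e-08
7/2^n ≤ 1e-08
2^n ≥ 700000000
n ≥ log₂(700000000) = 29.38
n ≥ 30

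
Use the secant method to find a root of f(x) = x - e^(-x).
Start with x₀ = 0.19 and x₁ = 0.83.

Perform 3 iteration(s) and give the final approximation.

f(x) = x - e^(-x)
x₀ = 0.19, x₁ = 0.83

Secant formula: x_{n+1} = x_n - f(x_n)(x_n - x_{n-1})/(f(x_n) - f(x_{n-1}))

Iteration 1:
  f(0.190000) = -0.636959
  f(0.830000) = 0.393951
  x_2 = 0.830000 - 0.393951×(0.830000 - 0.190000)/(0.393951 - (-0.636959))
       = 0.585431
Iteration 2:
  f(0.830000) = 0.393951
  f(0.585431) = 0.028565
  x_3 = 0.585431 - 0.028565×(0.585431 - 0.830000)/(0.028565 - 0.393951)
       = 0.566311
Iteration 3:
  f(0.585431) = 0.028565
  f(0.566311) = -0.001304
  x_4 = 0.566311 - (-0.001304)×(0.566311 - 0.585431)/(-0.001304 - 0.028565)
       = 0.567146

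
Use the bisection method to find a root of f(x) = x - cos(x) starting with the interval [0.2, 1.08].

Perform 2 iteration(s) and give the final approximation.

f(x) = x - cos(x)
Initial interval: [0.2, 1.08]

Iteration 1:
  c_1 = (0.200000 + 1.080000)/2 = 0.640000
  f(c_1) = f(0.640000) = -0.162096
  f(a) × f(c) ≥ 0, new interval: [0.640000, 1.080000]
Iteration 2:
  c_2 = (0.640000 + 1.080000)/2 = 0.860000
  f(c_2) = f(0.860000) = 0.207563
  f(a) × f(c) < 0, new interval: [0.640000, 0.860000]

After 2 iteration(s), the approximation is c_2 = 0.860000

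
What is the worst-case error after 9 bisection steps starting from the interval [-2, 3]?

Bisection error bound: |error| ≤ (b-a)/2^n
|error| ≤ (3 - (-2))/2^9 = 5/2^9
|error| ≤ 0.0097656250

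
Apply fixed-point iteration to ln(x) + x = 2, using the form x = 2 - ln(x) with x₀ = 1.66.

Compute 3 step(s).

Equation: ln(x) + x = 2
Fixed-point form: x = 2 - ln(x)
x₀ = 1.66

x_1 = g(1.660000) = 1.493182
x_2 = g(1.493182) = 1.599090
x_3 = g(1.599090) = 1.530565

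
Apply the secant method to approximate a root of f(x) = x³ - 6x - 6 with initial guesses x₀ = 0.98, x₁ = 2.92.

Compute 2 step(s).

f(x) = x³ - 6x - 6
x₀ = 0.98, x₁ = 2.92

Secant formula: x_{n+1} = x_n - f(x_n)(x_n - x_{n-1})/(f(x_n) - f(x_{n-1}))

Iteration 1:
  f(0.980000) = -10.938808
  f(2.920000) = 1.377088
  x_2 = 2.920000 - 1.377088×(2.920000 - 0.980000)/(1.377088 - (-10.938808))
       = 2.703081
Iteration 2:
  f(2.920000) = 1.377088
  f(2.703081) = -2.468026
  x_3 = 2.703081 - (-2.468026)×(2.703081 - 2.920000)/(-2.468026 - 1.377088)
       = 2.842313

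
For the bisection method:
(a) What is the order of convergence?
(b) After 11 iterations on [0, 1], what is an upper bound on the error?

(a) Bisection has linear (order 1) convergence; the error is halved each step.

(b) Error bound = (b-a)/2^n = (1 - 0)/2^{11}
    = 1/2^{11}

(a) 1 (linear); (b) error ≤ 4.88e-04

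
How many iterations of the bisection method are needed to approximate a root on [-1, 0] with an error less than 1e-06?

We need (b-a)/2^n ≤ 1e-06
(0 - (-1))/2^n ≤ 1e-06
1/2^n ≤ 1e-06
2^n ≥ 1000000
n ≥ log₂(1000000) = 19.93
n ≥ 20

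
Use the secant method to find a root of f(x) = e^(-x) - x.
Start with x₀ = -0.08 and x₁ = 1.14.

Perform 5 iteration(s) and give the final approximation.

f(x) = e^(-x) - x
x₀ = -0.08, x₁ = 1.14

Secant formula: x_{n+1} = x_n - f(x_n)(x_n - x_{n-1})/(f(x_n) - f(x_{n-1}))

Iteration 1:
  f(-0.080000) = 1.163287
  f(1.140000) = -0.820181
  x_2 = 1.140000 - (-0.820181)×(1.140000 - (-0.080000))/(-0.820181 - 1.163287)
       = 0.635520
Iteration 2:
  f(1.140000) = -0.820181
  f(0.635520) = -0.105859
  x_3 = 0.635520 - (-0.105859)×(0.635520 - 1.140000)/(-0.105859 - (-0.820181))
       = 0.560758
Iteration 3:
  f(0.635520) = -0.105859
  f(0.560758) = 0.010019
  x_4 = 0.560758 - 0.010019×(0.560758 - 0.635520)/(0.010019 - (-0.105859))
       = 0.567222
Iteration 4:
  f(0.560758) = 0.010019
  f(0.567222) = -0.000123
  x_5 = 0.567222 - (-0.000123)×(0.567222 - 0.560758)/(-0.000123 - 0.010019)
       = 0.567143
Iteration 5:
  f(0.567222) = -0.000123
  f(0.567143) = 0.000000
  x_6 = 0.567143 - 0.000000×(0.567143 - 0.567222)/(0.000000 - (-0.000123))
       = 0.567143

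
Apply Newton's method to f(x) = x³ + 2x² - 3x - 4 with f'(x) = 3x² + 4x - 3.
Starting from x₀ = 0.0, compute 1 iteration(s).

f(x) = x³ + 2x² - 3x - 4
f'(x) = 3x² + 4x - 3
x₀ = 0.0

Newton-Raphson formula: x_{n+1} = x_n - f(x_n)/f'(x_n)

Iteration 1:
  f(0.000000) = -4.000000
  f'(0.000000) = -3.000000
  x_1 = 0.000000 - (-4.000000)/(-3.000000) = -1.333333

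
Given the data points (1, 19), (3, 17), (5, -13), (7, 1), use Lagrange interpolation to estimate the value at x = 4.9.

Lagrange interpolation formula:
P(x) = Σ yᵢ × Lᵢ(x)
where Lᵢ(x) = Π_{j≠i} (x - xⱼ)/(xᵢ - xⱼ)

L_0(4.9) = (4.9 - 3)/(1 - 3) × (4.9 - 5)/(1 - 5) × (4.9 - 7)/(1 - 7) = -0.008312
L_1(4.9) = (4.9 - 1)/(3 - 1) × (4.9 - 5)/(3 - 5) × (4.9 - 7)/(3 - 7) = 0.051187
L_2(4.9) = (4.9 - 1)/(5 - 1) × (4.9 - 3)/(5 - 3) × (4.9 - 7)/(5 - 7) = 0.972563
L_3(4.9) = (4.9 - 1)/(7 - 1) × (4.9 - 3)/(7 - 3) × (4.9 - 5)/(7 - 5) = -0.015437

P(4.9) = 19×L_0(4.9) + 17×L_1(4.9) + (-13)×L_2(4.9) + 1×L_3(4.9)
P(4.9) = -11.946500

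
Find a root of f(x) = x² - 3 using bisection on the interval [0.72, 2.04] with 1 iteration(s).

f(x) = x² - 3
Initial interval: [0.72, 2.04]

Iteration 1:
  c_1 = (0.720000 + 2.040000)/2 = 1.380000
  f(c_1) = f(1.380000) = -1.095600
  f(a) × f(c) ≥ 0, new interval: [1.380000, 2.040000]

After 1 iteration(s), the approximation is c_1 = 1.380000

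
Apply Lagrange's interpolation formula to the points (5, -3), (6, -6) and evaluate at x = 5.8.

Lagrange interpolation formula:
P(x) = Σ yᵢ × Lᵢ(x)
where Lᵢ(x) = Π_{j≠i} (x - xⱼ)/(xᵢ - xⱼ)

L_0(5.8) = (5.8 - 6)/(5 - 6) = 0.200000
L_1(5.8) = (5.8 - 5)/(6 - 5) = 0.800000

P(5.8) = (-3)×L_0(5.8) + (-6)×L_1(5.8)
P(5.8) = -5.400000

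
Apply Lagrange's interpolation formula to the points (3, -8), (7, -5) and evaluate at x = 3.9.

Lagrange interpolation formula:
P(x) = Σ yᵢ × Lᵢ(x)
where Lᵢ(x) = Π_{j≠i} (x - xⱼ)/(xᵢ - xⱼ)

L_0(3.9) = (3.9 - 7)/(3 - 7) = 0.775000
L_1(3.9) = (3.9 - 3)/(7 - 3) = 0.225000

P(3.9) = (-8)×L_0(3.9) + (-5)×L_1(3.9)
P(3.9) = -7.325000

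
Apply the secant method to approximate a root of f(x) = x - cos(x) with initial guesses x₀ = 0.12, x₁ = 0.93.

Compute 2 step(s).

f(x) = x - cos(x)
x₀ = 0.12, x₁ = 0.93

Secant formula: x_{n+1} = x_n - f(x_n)(x_n - x_{n-1})/(f(x_n) - f(x_{n-1}))

Iteration 1:
  f(0.120000) = -0.872809
  f(0.930000) = 0.332166
  x_2 = 0.930000 - 0.332166×(0.930000 - 0.120000)/(0.332166 - (-0.872809))
       = 0.706714
Iteration 2:
  f(0.930000) = 0.332166
  f(0.706714) = -0.053786
  x_3 = 0.706714 - (-0.053786)×(0.706714 - 0.930000)/(-0.053786 - 0.332166)
       = 0.737831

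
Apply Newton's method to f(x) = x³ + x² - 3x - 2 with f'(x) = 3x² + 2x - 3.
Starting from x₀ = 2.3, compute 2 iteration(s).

f(x) = x³ + x² - 3x - 2
f'(x) = 3x² + 2x - 3
x₀ = 2.3

Newton-Raphson formula: x_{n+1} = x_n - f(x_n)/f'(x_n)

Iteration 1:
  f(2.300000) = 8.557000
  f'(2.300000) = 17.470000
  x_1 = 2.300000 - 8.557000/17.470000 = 1.810189
Iteration 2:
  f(1.810189) = 1.777815
  f'(1.810189) = 10.450729
  x_2 = 1.810189 - 1.777815/10.450729 = 1.640075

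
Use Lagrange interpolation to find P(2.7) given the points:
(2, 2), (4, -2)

Lagrange interpolation formula:
P(x) = Σ yᵢ × Lᵢ(x)
where Lᵢ(x) = Π_{j≠i} (x - xⱼ)/(xᵢ - xⱼ)

L_0(2.7) = (2.7 - 4)/(2 - 4) = 0.650000
L_1(2.7) = (2.7 - 2)/(4 - 2) = 0.350000

P(2.7) = 2×L_0(2.7) + (-2)×L_1(2.7)
P(2.7) = 0.600000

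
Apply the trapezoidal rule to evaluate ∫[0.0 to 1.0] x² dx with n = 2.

f(x) = x²
a = 0.0, b = 1.0, n = 2
h = (b - a)/n = 0.500000

Trapezoidal rule: (h/2)[f(x₀) + 2f(x₁) + 2f(x₂) + ... + f(xₙ)]

x_0 = 0.0000, f(x_0) = 0.000000, coefficient = 1
x_1 = 0.5000, f(x_1) = 0.250000, coefficient = 2
x_2 = 1.0000, f(x_2) = 1.000000, coefficient = 1

I ≈ (0.500000/2) × 1.500000 = 0.375000
Exact value: 0.333333
Error: 0.041667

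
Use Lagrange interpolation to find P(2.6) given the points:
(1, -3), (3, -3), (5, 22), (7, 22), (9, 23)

Lagrange interpolation formula:
P(x) = Σ yᵢ × Lᵢ(x)
where Lᵢ(x) = Π_{j≠i} (x - xⱼ)/(xᵢ - xⱼ)

L_0(2.6) = (2.6 - 3)/(1 - 3) × (2.6 - 5)/(1 - 5) × (2.6 - 7)/(1 - 7) × (2.6 - 9)/(1 - 9) = 0.070400
L_1(2.6) = (2.6 - 1)/(3 - 1) × (2.6 - 5)/(3 - 5) × (2.6 - 7)/(3 - 7) × (2.6 - 9)/(3 - 9) = 1.126400
L_2(2.6) = (2.6 - 1)/(5 - 1) × (2.6 - 3)/(5 - 3) × (2.6 - 7)/(5 - 7) × (2.6 - 9)/(5 - 9) = -0.281600
L_3(2.6) = (2.6 - 1)/(7 - 1) × (2.6 - 3)/(7 - 3) × (2.6 - 5)/(7 - 5) × (2.6 - 9)/(7 - 9) = 0.102400
L_4(2.6) = (2.6 - 1)/(9 - 1) × (2.6 - 3)/(9 - 3) × (2.6 - 5)/(9 - 5) × (2.6 - 7)/(9 - 7) = -0.017600

P(2.6) = (-3)×L_0(2.6) + (-3)×L_1(2.6) + 22×L_2(2.6) + 22×L_3(2.6) + 23×L_4(2.6)
P(2.6) = -7.937600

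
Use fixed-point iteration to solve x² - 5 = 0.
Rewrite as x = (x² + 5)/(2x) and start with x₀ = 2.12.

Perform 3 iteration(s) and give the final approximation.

Equation: x² - 5 = 0
Fixed-point form: x = (x² + 5)/(2x)
x₀ = 2.12

x_1 = g(2.120000) = 2.239245
x_2 = g(2.239245) = 2.236070
x_3 = g(2.236070) = 2.236068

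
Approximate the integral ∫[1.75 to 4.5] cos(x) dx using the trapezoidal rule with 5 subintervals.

f(x) = cos(x)
a = 1.75, b = 4.5, n = 5
h = (b - a)/n = 0.550000

Trapezoidal rule: (h/2)[f(x₀) + 2f(x₁) + 2f(x₂) + ... + f(xₙ)]

x_0 = 1.7500, f(x_0) = -0.178246, coefficient = 1
x_1 = 2.3000, f(x_1) = -0.666276, coefficient = 2
x_2 = 2.8500, f(x_2) = -0.957787, coefficient = 2
x_3 = 3.4000, f(x_3) = -0.966798, coefficient = 2
x_4 = 3.9500, f(x_4) = -0.690651, coefficient = 2
x_5 = 4.5000, f(x_5) = -0.210796, coefficient = 1

I ≈ (0.550000/2) × -6.952067 = -1.911818
Exact value: -1.961516
Error: 0.049698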